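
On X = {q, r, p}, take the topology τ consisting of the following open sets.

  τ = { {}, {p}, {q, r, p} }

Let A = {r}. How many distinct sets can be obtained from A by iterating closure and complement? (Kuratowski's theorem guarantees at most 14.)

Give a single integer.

complement {q, p}; its interior {p}; cl(A) = X∖{p} = {q, r}
With k = closure, c = complement:
  1. A     = {r}
  2. kA    = {q, r}
  3. cA    = {q, p}
  4. ckA   = {p}
  5. kcA   = {q, r, p}
  6. ckcA  = {}
k, c of each give nothing new

6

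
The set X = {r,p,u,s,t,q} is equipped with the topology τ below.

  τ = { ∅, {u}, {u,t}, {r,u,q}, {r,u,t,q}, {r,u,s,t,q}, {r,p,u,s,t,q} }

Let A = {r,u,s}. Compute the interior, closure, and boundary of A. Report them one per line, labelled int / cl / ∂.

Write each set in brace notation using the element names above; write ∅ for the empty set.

opens ⊆ A: ∅, {u}; union → int = {u}
complement {p,t,q}; its interior ∅; cl(A) = X∖∅ = {r,p,u,s,t,q}
boundary = {r,p,u,s,t,q} ∖ {u} = {r,p,s,t,q}

int(A) = {u}
cl(A)  = {r,p,u,s,t,q}
∂A     = {r,p,s,t,q}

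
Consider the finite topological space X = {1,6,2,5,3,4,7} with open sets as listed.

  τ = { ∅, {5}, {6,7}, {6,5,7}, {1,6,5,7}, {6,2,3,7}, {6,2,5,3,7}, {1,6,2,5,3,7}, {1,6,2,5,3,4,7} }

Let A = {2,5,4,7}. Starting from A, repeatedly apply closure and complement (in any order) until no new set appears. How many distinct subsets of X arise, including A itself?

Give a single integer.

8

X∖A={1,6,3}, int(X∖A)=∅, hence cl(A)={1,6,2,5,3,4,7}
Orbit (k=closure, c=complement):
  1. A     = {2,5,4,7}
  2. kA    = {1,6,2,5,3,4,7}
  3. cA    = {1,6,3}
  4. ckA   = ∅
  5. kcA   = {1,6,2,3,4,7}
  6. ckcA  = {5}
  7. kckcA = {1,5,4}
  8. ckckcA = {6,2,3,7}
(closed under both — stop)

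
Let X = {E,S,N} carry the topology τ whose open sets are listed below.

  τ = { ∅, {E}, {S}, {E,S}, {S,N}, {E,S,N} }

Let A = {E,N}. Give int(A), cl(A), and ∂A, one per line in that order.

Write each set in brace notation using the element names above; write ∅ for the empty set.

int(A) = {E}
cl(A)  = {E,N}
∂A     = {N}

opens ⊆ A: ∅, {E}; union → int = {E}
complement {S}; its interior {S}; cl(A) = X∖{S} = {E,N}
boundary = {E,N} ∖ {E} = {N}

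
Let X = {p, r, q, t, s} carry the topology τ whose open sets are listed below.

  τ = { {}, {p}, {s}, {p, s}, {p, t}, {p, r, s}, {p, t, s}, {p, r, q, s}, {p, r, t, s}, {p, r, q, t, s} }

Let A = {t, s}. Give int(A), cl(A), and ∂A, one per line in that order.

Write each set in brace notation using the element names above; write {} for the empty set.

int(A) = {s}
cl(A)  = {r, q, t, s}
∂A     = {r, q, t}

opens ⊆ A: {}, {s}; union → int = {s}
complement {p, r, q}; its interior {p}; cl(A) = X∖{p} = {r, q, t, s}
boundary = {r, q, t, s} ∖ {s} = {r, q, t}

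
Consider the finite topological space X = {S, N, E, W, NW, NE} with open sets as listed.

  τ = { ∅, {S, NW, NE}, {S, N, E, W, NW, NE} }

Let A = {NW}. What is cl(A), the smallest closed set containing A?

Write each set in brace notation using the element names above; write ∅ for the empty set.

cl via duality: int({S, N, E, W, NE}) = ∅, so X∖∅ = {S, N, E, W, NW, NE}

{S, N, E, W, NW, NE}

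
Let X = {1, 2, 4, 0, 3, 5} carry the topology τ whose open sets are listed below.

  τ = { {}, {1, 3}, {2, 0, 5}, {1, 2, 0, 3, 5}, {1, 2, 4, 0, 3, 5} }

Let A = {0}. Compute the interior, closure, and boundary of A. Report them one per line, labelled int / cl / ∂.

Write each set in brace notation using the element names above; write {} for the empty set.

int(A) = {}
cl(A)  = {2, 4, 0, 5}
∂A     = {2, 4, 0, 5}

opens ⊆ A: {}; union → int = {}
complement {1, 2, 4, 3, 5}; its interior {1, 3}; cl(A) = X∖{1, 3} = {2, 4, 0, 5}
boundary = {2, 4, 0, 5} ∖ {} = {2, 4, 0, 5}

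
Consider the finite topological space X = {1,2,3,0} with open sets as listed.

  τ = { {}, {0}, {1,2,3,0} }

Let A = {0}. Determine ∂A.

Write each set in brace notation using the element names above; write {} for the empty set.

{1,2,3}

open subsets of A: {}, {0}; so int(A) = {0}
closure: X∖int(X∖A) = X∖{} = {1,2,3,0}
∂A = {1,2,3,0} minus {0} = {1,2,3}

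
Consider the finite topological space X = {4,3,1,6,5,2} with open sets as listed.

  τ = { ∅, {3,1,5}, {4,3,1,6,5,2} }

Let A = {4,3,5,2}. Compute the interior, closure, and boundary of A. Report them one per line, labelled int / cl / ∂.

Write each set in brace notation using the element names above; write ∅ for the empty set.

int(A) = ∅
cl(A)  = {4,3,1,6,5,2}
∂A     = {4,3,1,6,5,2}

U open, U⊆A: ∅. int(A) = ⋃ = ∅
X∖A={1,6}, int(X∖A)=∅, hence cl(A)={4,3,1,6,5,2}
∂A: remove int from cl → {4,3,1,6,5,2}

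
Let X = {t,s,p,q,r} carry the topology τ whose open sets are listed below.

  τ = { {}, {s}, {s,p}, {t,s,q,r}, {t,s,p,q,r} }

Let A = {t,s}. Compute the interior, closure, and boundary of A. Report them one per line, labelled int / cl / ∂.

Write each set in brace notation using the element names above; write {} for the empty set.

U open, U⊆A: {}, {s}. int(A) = ⋃ = {s}
X∖A={p,q,r}, int(X∖A)={}, hence cl(A)={t,s,p,q,r}
∂A: remove int from cl → {t,p,q,r}

int(A) = {s}
cl(A)  = {t,s,p,q,r}
∂A     = {t,p,q,r}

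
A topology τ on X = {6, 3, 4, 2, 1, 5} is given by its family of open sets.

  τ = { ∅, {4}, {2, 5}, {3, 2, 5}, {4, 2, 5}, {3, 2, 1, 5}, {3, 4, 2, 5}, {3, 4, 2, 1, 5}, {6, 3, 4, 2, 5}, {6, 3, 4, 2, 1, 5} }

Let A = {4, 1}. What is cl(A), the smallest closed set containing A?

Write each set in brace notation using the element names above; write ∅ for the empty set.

{6, 4, 1}

cl via duality: int({6, 3, 2, 5}) = {3, 2, 5}, so X∖{3, 2, 5} = {6, 4, 1}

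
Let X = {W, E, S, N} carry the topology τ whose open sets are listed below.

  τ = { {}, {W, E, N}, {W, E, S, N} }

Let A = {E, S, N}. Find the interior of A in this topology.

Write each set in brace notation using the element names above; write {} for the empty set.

U open, U⊆A: {}. int(A) = ⋃ = {}

{}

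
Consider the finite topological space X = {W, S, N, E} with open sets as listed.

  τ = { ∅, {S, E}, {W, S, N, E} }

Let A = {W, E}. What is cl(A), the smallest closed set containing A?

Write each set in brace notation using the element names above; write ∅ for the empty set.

{W, S, N, E}

closure: X∖int(X∖A) = X∖∅ = {W, S, N, E}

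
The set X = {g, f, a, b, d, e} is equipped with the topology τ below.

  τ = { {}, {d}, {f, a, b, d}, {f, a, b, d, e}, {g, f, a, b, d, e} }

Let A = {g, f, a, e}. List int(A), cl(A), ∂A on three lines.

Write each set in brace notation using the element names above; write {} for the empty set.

int(A) = {}
cl(A)  = {g, f, a, b, e}
∂A     = {g, f, a, b, e}

open subsets of A: {}; so int(A) = {}
closure: X∖int(X∖A) = X∖{d} = {g, f, a, b, e}
∂A = {g, f, a, b, e} minus {} = {g, f, a, b, e}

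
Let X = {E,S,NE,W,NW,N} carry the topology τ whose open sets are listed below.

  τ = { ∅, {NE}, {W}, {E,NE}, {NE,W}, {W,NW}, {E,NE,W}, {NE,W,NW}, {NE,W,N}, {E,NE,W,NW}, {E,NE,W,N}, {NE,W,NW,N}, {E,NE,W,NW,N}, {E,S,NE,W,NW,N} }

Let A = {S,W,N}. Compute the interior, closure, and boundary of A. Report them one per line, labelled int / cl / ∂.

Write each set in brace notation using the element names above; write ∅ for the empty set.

int(A) = {W}
cl(A)  = {S,W,NW,N}
∂A     = {S,NW,N}

open subsets of A: ∅, {W}; so int(A) = {W}
closure: X∖int(X∖A) = X∖{E,NE} = {S,W,NW,N}
∂A = {S,W,NW,N} minus {W} = {S,NW,N}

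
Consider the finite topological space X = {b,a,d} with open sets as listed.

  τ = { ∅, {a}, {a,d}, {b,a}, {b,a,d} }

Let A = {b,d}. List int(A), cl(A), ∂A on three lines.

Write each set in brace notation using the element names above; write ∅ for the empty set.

int(A) = ∅
cl(A)  = {b,d}
∂A     = {b,d}

U open, U⊆A: ∅. int(A) = ⋃ = ∅
X∖A={a}, int(X∖A)={a}, hence cl(A)={b,d}
∂A: remove int from cl → {b,d}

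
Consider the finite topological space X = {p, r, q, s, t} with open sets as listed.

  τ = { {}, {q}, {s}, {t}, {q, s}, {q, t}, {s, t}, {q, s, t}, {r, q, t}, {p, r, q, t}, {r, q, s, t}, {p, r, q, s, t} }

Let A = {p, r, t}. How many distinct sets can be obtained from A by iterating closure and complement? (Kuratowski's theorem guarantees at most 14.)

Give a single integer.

cl via duality: int({q, s}) = {q, s}, so X∖{q, s} = {p, r, t}
Write k for closure, c for complement:
  1. A     = {p, r, t}
  2. cA    = {q, s}
  3. kcA   = {p, r, q, s}
  4. ckcA  = {t}
applying k or c yields no new set

4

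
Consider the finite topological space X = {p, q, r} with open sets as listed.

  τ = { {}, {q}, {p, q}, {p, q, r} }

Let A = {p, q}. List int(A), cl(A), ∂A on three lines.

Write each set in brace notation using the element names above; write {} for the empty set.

U open, U⊆A: {}, {q}, {p, q}. int(A) = ⋃ = {p, q}
X∖A={r}, int(X∖A)={}, hence cl(A)={p, q, r}
∂A: remove int from cl → {r}

int(A) = {p, q}
cl(A)  = {p, q, r}
∂A     = {r}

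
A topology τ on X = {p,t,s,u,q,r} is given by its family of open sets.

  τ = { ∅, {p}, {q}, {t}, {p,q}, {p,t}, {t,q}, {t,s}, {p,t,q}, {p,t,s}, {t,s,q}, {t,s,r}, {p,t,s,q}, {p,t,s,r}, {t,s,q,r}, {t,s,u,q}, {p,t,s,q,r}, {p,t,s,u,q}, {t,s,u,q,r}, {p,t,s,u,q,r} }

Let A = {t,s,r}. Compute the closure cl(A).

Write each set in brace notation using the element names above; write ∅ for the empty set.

complement {p,u,q}; its interior {p,q}; cl(A) = X∖{p,q} = {t,s,u,r}

{t,s,u,r}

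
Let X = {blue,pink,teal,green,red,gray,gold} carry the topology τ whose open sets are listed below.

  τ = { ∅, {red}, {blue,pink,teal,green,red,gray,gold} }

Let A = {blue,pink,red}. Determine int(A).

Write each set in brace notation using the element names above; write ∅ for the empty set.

U open, U⊆A: ∅, {red}. int(A) = ⋃ = {red}

{red}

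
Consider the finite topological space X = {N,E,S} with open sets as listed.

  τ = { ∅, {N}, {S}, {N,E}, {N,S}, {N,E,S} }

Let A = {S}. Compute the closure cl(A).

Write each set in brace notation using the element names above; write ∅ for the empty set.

{S}

cl via duality: int({N,E}) = {N,E}, so X∖{N,E} = {S}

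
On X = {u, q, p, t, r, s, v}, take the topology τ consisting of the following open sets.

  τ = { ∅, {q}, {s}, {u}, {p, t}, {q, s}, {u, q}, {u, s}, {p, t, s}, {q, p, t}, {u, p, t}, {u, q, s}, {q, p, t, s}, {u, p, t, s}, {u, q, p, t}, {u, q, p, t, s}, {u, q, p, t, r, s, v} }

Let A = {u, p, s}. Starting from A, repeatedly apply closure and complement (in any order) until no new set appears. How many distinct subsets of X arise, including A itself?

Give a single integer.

10

complement {q, t, r, v}; its interior {q}; cl(A) = X∖{q} = {u, p, t, r, s, v}
With k = closure, c = complement:
  1. A     = {u, p, s}
  2. kA    = {u, p, t, r, s, v}
  3. cA    = {q, t, r, v}
  4. ckA   = {q}
  5. kcA   = {q, p, t, r, v}
  6. kckA  = {q, r, v}
  7. ckcA  = {u, s}
  8. ckckA = {u, p, t, s}
  9. kckcA = {u, r, s, v}
  10. ckckcA = {q, p, t}
k, c of each give nothing new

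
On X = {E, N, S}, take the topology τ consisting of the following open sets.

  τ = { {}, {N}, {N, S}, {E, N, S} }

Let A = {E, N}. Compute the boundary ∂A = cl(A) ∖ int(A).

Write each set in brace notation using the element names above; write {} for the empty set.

{E, S}

interior: largest open inside A is {N} (from {}, {N})
cl via duality: int({S}) = {}, so X∖{} = {E, N, S}
cl∖int = {E, S}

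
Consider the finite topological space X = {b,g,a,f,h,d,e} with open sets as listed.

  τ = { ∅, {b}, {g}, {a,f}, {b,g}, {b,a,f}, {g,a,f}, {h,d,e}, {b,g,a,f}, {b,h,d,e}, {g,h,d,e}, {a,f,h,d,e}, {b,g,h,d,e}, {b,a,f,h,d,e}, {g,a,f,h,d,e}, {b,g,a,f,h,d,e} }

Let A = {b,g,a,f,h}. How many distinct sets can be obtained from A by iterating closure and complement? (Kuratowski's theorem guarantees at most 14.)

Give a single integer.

closure: X∖int(X∖A) = X∖∅ = {b,g,a,f,h,d,e}
Let k=closure and c=complement:
  1. A     = {b,g,a,f,h}
  2. kA    = {b,g,a,f,h,d,e}
  3. cA    = {d,e}
  4. ckA   = ∅
  5. kcA   = {h,d,e}
  6. ckcA  = {b,g,a,f}
— saturated at 6

6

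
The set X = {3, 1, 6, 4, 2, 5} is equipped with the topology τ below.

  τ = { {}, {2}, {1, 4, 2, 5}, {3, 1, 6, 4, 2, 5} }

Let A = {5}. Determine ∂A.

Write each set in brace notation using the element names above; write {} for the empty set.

interior: largest open inside A is {} (from {})
cl via duality: int({3, 1, 6, 4, 2}) = {2}, so X∖{2} = {3, 1, 6, 4, 5}
cl∖int = {3, 1, 6, 4, 5}

{3, 1, 6, 4, 5}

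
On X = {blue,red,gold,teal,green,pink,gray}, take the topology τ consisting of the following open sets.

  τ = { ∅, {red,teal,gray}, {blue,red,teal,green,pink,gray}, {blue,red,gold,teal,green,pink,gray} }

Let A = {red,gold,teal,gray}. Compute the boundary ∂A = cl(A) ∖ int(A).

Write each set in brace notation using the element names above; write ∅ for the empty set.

{blue,gold,green,pink}

open subsets of A: ∅, {red,teal,gray}; so int(A) = {red,teal,gray}
closure: X∖int(X∖A) = X∖∅ = {blue,red,gold,teal,green,pink,gray}
∂A = {blue,red,gold,teal,green,pink,gray} minus {red,teal,gray} = {blue,gold,green,pink}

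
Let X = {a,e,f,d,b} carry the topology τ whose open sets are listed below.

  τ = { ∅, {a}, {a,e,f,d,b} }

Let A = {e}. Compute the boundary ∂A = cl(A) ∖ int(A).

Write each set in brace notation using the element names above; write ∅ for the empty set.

interior: largest open inside A is ∅ (from ∅)
cl via duality: int({a,f,d,b}) = {a}, so X∖{a} = {e,f,d,b}
cl∖int = {e,f,d,b}

{e,f,d,b}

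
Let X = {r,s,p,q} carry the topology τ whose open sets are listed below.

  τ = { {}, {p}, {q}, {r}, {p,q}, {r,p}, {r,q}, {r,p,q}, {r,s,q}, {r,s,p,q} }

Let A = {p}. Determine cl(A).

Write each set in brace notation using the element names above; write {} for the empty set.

cl via duality: int({r,s,q}) = {r,s,q}, so X∖{r,s,q} = {p}

{p}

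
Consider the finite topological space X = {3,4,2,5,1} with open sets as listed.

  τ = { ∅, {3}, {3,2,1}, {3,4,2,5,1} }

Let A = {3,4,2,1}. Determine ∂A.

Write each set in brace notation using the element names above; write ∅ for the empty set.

U open, U⊆A: ∅, {3}, {3,2,1}. int(A) = ⋃ = {3,2,1}
X∖A={5}, int(X∖A)=∅, hence cl(A)={3,4,2,5,1}
∂A: remove int from cl → {4,5}

{4,5}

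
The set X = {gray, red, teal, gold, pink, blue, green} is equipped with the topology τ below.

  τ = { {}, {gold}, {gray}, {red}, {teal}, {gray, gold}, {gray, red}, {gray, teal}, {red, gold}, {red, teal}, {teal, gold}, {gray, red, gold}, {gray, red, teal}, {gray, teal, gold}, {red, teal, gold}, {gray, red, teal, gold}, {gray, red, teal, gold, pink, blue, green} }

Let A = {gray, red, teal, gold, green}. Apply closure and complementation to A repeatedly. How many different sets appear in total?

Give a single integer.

6

cl via duality: int({pink, blue}) = {}, so X∖{} = {gray, red, teal, gold, pink, blue, green}
Write k for closure, c for complement:
  1. A     = {gray, red, teal, gold, green}
  2. kA    = {gray, red, teal, gold, pink, blue, green}
  3. cA    = {pink, blue}
  4. ckA   = {}
  5. kcA   = {pink, blue, green}
  6. ckcA  = {gray, red, teal, gold}
applying k or c yields no new set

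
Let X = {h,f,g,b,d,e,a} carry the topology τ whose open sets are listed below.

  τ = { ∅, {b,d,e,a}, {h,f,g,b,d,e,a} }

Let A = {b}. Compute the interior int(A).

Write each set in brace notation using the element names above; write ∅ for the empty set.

∅

opens ⊆ A: ∅; union → int = ∅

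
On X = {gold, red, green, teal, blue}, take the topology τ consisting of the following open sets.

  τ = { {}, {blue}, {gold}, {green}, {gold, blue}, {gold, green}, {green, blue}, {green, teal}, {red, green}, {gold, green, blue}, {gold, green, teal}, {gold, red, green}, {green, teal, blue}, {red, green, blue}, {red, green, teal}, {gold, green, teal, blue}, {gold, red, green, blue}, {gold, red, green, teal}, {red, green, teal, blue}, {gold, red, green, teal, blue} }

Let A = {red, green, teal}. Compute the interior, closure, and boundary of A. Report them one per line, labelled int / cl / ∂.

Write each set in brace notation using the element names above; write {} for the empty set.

open subsets of A: {}, {green}, {green, teal}, {red, green}, {red, green, teal}; so int(A) = {red, green, teal}
closure: X∖int(X∖A) = X∖{gold, blue} = {red, green, teal}
∂A = {red, green, teal} minus {red, green, teal} = {}

int(A) = {red, green, teal}
cl(A)  = {red, green, teal}
∂A     = {}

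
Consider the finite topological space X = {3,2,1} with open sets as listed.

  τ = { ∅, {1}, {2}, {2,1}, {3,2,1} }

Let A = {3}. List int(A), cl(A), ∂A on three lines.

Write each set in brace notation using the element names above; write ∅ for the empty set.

U open, U⊆A: ∅. int(A) = ⋃ = ∅
X∖A={2,1}, int(X∖A)={2,1}, hence cl(A)={3}
∂A: remove int from cl → {3}

int(A) = ∅
cl(A)  = {3}
∂A     = {3}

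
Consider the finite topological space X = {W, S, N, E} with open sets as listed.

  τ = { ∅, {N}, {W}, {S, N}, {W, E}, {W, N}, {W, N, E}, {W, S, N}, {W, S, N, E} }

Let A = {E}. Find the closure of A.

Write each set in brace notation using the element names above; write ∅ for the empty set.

{E}

X∖A={W, S, N}, int(X∖A)={W, S, N}, hence cl(A)={E}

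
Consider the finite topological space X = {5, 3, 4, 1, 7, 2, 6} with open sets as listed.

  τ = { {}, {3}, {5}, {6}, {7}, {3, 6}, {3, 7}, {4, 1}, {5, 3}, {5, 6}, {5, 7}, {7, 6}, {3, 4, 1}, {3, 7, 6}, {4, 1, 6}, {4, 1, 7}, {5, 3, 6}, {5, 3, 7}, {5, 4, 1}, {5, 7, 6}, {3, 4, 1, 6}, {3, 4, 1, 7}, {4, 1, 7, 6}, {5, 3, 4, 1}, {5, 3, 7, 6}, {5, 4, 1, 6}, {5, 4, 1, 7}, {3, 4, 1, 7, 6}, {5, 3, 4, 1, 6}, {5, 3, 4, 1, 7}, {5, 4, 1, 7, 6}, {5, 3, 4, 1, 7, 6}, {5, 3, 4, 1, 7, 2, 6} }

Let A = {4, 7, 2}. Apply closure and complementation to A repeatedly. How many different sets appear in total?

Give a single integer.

cl via duality: int({5, 3, 1, 6}) = {5, 3, 6}, so X∖{5, 3, 6} = {4, 1, 7, 2}
Write k for closure, c for complement:
  1. A     = {4, 7, 2}
  2. kA    = {4, 1, 7, 2}
  3. cA    = {5, 3, 1, 6}
  4. ckA   = {5, 3, 6}
  5. kcA   = {5, 3, 4, 1, 2, 6}
  6. kckA  = {5, 3, 2, 6}
  7. ckcA  = {7}
  8. ckckA = {4, 1, 7}
  9. kckcA = {7, 2}
  10. ckckcA = {5, 3, 4, 1, 6}
applying k or c yields no new set

10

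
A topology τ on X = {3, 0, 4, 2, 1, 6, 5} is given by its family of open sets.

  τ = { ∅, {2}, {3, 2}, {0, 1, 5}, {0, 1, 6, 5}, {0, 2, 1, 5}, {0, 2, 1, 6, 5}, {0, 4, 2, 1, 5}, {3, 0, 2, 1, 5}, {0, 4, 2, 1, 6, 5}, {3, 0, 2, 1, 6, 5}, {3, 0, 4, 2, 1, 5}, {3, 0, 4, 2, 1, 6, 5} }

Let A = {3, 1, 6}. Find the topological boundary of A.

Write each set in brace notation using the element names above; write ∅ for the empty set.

U open, U⊆A: ∅. int(A) = ⋃ = ∅
X∖A={0, 4, 2, 5}, int(X∖A)={2}, hence cl(A)={3, 0, 4, 1, 6, 5}
∂A: remove int from cl → {3, 0, 4, 1, 6, 5}

{3, 0, 4, 1, 6, 5}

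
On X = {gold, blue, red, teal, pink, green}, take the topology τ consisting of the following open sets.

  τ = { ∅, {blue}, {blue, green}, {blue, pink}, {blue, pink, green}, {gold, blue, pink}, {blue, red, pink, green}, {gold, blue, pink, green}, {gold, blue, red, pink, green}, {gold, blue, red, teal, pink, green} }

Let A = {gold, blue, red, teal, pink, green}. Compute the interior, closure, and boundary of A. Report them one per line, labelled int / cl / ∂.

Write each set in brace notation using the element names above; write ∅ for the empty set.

opens ⊆ A: ∅, {blue}, {blue, green}, {blue, pink}, {gold, blue, pink}, {blue, pink, green}, {gold, blue, pink, green}, {blue, red, pink, green}, {gold, blue, red, pink, green}, {gold, blue, red, teal, pink, green}; union → int = {gold, blue, red, teal, pink, green}
complement ∅; its interior ∅; cl(A) = X∖∅ = {gold, blue, red, teal, pink, green}
boundary = {gold, blue, red, teal, pink, green} ∖ {gold, blue, red, teal, pink, green} = ∅

int(A) = {gold, blue, red, teal, pink, green}
cl(A)  = {gold, blue, red, teal, pink, green}
∂A     = ∅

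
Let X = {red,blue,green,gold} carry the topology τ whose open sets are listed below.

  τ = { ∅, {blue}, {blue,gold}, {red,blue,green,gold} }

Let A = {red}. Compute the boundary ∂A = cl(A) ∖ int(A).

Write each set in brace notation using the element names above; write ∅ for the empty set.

U open, U⊆A: ∅. int(A) = ⋃ = ∅
X∖A={blue,green,gold}, int(X∖A)={blue,gold}, hence cl(A)={red,green}
∂A: remove int from cl → {red,green}

{red,green}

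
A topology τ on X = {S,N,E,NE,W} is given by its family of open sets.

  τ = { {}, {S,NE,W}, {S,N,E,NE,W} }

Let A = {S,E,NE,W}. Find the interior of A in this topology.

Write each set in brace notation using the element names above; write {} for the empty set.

interior: largest open inside A is {S,NE,W} (from {}, {S,NE,W})

{S,NE,W}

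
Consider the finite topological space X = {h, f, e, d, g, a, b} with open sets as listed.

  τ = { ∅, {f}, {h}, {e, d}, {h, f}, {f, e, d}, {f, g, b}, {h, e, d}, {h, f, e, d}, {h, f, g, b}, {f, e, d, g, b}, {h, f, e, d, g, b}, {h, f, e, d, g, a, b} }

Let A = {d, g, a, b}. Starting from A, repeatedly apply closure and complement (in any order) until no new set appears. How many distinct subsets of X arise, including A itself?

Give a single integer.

10

cl via duality: int({h, f, e}) = {h, f}, so X∖{h, f} = {e, d, g, a, b}
Write k for closure, c for complement:
  1. A     = {d, g, a, b}
  2. kA    = {e, d, g, a, b}
  3. cA    = {h, f, e}
  4. ckA   = {h, f}
  5. kcA   = {h, f, e, d, g, a, b}
  6. kckA  = {h, f, g, a, b}
  7. ckcA  = ∅
  8. ckckA = {e, d}
  9. kckckA = {e, d, a}
  10. ckckckA = {h, f, g, b}
applying k or c yields no new set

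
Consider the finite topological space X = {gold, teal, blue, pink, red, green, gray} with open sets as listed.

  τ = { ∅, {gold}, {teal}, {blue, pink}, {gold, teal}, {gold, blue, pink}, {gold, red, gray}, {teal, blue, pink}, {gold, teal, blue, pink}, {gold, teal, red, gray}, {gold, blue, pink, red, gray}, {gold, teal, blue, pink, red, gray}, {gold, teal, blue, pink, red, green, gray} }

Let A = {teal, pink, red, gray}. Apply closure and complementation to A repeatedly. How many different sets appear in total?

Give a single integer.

12

cl via duality: int({gold, blue, green}) = {gold}, so X∖{gold} = {teal, blue, pink, red, green, gray}
Write k for closure, c for complement:
  1. A     = {teal, pink, red, gray}
  2. kA    = {teal, blue, pink, red, green, gray}
  3. cA    = {gold, blue, green}
  4. ckA   = {gold}
  5. kcA   = {gold, blue, pink, red, green, gray}
  6. kckA  = {gold, red, green, gray}
  7. ckcA  = {teal}
  8. ckckA = {teal, blue, pink}
  9. kckcA = {teal, green}
  10. kckckA = {teal, blue, pink, green}
  11. ckckcA = {gold, blue, pink, red, gray}
  12. ckckckA = {gold, red, gray}
applying k or c yields no new set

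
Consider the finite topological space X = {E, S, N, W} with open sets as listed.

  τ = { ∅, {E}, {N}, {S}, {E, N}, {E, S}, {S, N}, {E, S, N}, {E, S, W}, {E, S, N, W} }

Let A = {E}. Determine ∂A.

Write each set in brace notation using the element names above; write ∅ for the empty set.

interior: largest open inside A is {E} (from ∅, {E})
cl via duality: int({S, N, W}) = {S, N}, so X∖{S, N} = {E, W}
cl∖int = {W}

{W}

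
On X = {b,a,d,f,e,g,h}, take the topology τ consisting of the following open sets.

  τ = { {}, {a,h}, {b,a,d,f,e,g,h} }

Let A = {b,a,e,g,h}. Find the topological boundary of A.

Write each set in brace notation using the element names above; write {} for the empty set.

opens ⊆ A: {}, {a,h}; union → int = {a,h}
complement {d,f}; its interior {}; cl(A) = X∖{} = {b,a,d,f,e,g,h}
boundary = {b,a,d,f,e,g,h} ∖ {a,h} = {b,d,f,e,g}

{b,d,f,e,g}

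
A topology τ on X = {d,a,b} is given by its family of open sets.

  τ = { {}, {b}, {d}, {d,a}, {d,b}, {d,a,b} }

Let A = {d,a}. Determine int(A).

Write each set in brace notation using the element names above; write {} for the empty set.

{d,a}

opens ⊆ A: {}, {d}, {d,a}; union → int = {d,a}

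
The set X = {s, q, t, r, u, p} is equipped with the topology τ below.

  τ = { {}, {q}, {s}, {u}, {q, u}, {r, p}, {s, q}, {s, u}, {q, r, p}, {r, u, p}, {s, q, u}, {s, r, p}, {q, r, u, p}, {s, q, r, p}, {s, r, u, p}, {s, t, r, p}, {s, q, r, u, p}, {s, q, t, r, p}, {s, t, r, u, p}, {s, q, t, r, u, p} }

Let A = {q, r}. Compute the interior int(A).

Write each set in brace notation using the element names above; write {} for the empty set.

{q}

U open, U⊆A: {}, {q}. int(A) = ⋃ = {q}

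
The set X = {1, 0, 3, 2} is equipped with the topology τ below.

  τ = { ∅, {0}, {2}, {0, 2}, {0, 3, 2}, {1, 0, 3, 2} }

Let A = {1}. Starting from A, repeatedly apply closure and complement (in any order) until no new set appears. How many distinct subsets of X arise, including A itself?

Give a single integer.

4

closure: X∖int(X∖A) = X∖{0, 3, 2} = {1}
Let k=closure and c=complement:
  1. A     = {1}
  2. cA    = {0, 3, 2}
  3. kcA   = {1, 0, 3, 2}
  4. ckcA  = ∅
— saturated at 4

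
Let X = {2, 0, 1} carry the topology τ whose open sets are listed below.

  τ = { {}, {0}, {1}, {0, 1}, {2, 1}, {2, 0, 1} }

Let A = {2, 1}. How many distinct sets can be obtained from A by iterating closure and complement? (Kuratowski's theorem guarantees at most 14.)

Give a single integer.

closure: X∖int(X∖A) = X∖{0} = {2, 1}
Let k=closure and c=complement:
  1. A     = {2, 1}
  2. cA    = {0}
— saturated at 2

2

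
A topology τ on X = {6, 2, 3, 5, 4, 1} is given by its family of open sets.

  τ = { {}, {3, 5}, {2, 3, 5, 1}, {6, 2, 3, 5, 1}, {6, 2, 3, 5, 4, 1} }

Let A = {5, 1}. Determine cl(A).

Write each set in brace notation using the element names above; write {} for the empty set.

{6, 2, 3, 5, 4, 1}

complement {6, 2, 3, 4}; its interior {}; cl(A) = X∖{} = {6, 2, 3, 5, 4, 1}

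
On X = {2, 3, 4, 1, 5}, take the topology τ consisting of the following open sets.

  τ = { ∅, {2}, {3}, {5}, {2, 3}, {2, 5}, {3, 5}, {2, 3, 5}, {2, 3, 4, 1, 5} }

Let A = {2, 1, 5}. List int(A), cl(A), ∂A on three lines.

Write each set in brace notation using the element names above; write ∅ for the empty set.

int(A) = {2, 5}
cl(A)  = {2, 4, 1, 5}
∂A     = {4, 1}

opens ⊆ A: ∅, {2}, {5}, {2, 5}; union → int = {2, 5}
complement {3, 4}; its interior {3}; cl(A) = X∖{3} = {2, 4, 1, 5}
boundary = {2, 4, 1, 5} ∖ {2, 5} = {4, 1}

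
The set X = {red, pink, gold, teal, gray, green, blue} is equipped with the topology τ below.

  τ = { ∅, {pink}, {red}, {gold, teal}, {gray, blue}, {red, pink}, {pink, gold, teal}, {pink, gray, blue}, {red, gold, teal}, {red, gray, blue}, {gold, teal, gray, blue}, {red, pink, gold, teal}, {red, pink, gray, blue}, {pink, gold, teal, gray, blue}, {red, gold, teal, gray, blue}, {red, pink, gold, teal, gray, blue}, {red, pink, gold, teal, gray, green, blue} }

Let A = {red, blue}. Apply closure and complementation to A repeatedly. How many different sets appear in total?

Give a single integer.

X∖A={pink, gold, teal, gray, green}, int(X∖A)={pink, gold, teal}, hence cl(A)={red, gray, green, blue}
Orbit (k=closure, c=complement):
  1. A     = {red, blue}
  2. kA    = {red, gray, green, blue}
  3. cA    = {pink, gold, teal, gray, green}
  4. ckA   = {pink, gold, teal}
  5. kcA   = {pink, gold, teal, gray, green, blue}
  6. kckA  = {pink, gold, teal, green}
  7. ckcA  = {red}
  8. ckckA = {red, gray, blue}
  9. kckcA = {red, green}
  10. ckckcA = {pink, gold, teal, gray, blue}
(closed under both — stop)

10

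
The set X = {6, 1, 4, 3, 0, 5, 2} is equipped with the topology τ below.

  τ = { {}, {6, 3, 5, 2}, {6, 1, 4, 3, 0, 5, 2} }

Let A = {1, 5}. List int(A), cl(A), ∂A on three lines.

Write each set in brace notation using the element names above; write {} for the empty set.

U open, U⊆A: {}. int(A) = ⋃ = {}
X∖A={6, 4, 3, 0, 2}, int(X∖A)={}, hence cl(A)={6, 1, 4, 3, 0, 5, 2}
∂A: remove int from cl → {6, 1, 4, 3, 0, 5, 2}

int(A) = {}
cl(A)  = {6, 1, 4, 3, 0, 5, 2}
∂A     = {6, 1, 4, 3, 0, 5, 2}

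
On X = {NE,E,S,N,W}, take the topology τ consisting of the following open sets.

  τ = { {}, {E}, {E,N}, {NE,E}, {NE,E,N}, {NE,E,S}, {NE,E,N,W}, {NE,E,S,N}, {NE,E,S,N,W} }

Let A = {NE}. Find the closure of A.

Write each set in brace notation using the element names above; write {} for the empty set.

{NE,S,W}

complement {E,S,N,W}; its interior {E,N}; cl(A) = X∖{E,N} = {NE,S,W}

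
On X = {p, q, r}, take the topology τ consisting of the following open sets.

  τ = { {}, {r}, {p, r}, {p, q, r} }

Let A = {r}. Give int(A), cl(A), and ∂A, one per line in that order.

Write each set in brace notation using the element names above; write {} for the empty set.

int(A) = {r}
cl(A)  = {p, q, r}
∂A     = {p, q}

U open, U⊆A: {}, {r}. int(A) = ⋃ = {r}
X∖A={p, q}, int(X∖A)={}, hence cl(A)={p, q, r}
∂A: remove int from cl → {p, q}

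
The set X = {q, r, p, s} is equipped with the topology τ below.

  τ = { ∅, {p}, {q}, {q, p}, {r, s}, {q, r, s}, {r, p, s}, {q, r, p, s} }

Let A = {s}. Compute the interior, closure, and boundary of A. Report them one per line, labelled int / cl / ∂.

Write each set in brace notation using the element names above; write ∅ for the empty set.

open subsets of A: ∅; so int(A) = ∅
closure: X∖int(X∖A) = X∖{q, p} = {r, s}
∂A = {r, s} minus ∅ = {r, s}

int(A) = ∅
cl(A)  = {r, s}
∂A     = {r, s}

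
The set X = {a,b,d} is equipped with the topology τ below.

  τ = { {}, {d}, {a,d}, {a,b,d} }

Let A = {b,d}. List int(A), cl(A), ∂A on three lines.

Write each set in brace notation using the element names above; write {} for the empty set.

int(A) = {d}
cl(A)  = {a,b,d}
∂A     = {a,b}

open subsets of A: {}, {d}; so int(A) = {d}
closure: X∖int(X∖A) = X∖{} = {a,b,d}
∂A = {a,b,d} minus {d} = {a,b}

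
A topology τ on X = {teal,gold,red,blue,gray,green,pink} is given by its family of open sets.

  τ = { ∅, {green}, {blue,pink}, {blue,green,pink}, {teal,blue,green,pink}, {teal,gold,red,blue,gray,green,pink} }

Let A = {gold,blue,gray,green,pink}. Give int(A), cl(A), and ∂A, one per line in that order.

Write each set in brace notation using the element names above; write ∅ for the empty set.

int(A) = {blue,green,pink}
cl(A)  = {teal,gold,red,blue,gray,green,pink}
∂A     = {teal,gold,red,gray}

interior: largest open inside A is {blue,green,pink} (from ∅, {green}, {blue,pink}, {blue,green,pink})
cl via duality: int({teal,red}) = ∅, so X∖∅ = {teal,gold,red,blue,gray,green,pink}
cl∖int = {teal,gold,red,gray}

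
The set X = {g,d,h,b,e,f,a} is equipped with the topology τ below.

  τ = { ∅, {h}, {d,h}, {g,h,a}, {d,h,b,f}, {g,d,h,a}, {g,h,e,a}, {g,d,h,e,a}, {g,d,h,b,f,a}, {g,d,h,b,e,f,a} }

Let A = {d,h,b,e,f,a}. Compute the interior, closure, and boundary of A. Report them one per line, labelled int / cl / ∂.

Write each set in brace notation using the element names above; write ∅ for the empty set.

int(A) = {d,h,b,f}
cl(A)  = {g,d,h,b,e,f,a}
∂A     = {g,e,a}

U open, U⊆A: ∅, {h}, {d,h}, {d,h,b,f}. int(A) = ⋃ = {d,h,b,f}
X∖A={g}, int(X∖A)=∅, hence cl(A)={g,d,h,b,e,f,a}
∂A: remove int from cl → {g,e,a}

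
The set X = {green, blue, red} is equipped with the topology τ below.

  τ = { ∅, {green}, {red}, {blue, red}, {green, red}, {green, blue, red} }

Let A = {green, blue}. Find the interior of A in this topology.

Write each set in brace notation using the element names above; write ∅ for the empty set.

interior: largest open inside A is {green} (from ∅, {green})

{green}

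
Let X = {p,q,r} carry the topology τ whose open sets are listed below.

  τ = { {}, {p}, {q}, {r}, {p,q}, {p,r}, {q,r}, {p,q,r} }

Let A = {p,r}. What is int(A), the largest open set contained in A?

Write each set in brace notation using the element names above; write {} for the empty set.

open subsets of A: {}, {r}, {p}, {p,r}; so int(A) = {p,r}

{p,r}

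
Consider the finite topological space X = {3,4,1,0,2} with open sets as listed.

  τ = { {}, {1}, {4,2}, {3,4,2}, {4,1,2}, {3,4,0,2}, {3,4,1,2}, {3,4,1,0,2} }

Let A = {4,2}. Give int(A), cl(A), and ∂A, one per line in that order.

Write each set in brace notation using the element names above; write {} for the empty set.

int(A) = {4,2}
cl(A)  = {3,4,0,2}
∂A     = {3,0}

U open, U⊆A: {}, {4,2}. int(A) = ⋃ = {4,2}
X∖A={3,1,0}, int(X∖A)={1}, hence cl(A)={3,4,0,2}
∂A: remove int from cl → {3,0}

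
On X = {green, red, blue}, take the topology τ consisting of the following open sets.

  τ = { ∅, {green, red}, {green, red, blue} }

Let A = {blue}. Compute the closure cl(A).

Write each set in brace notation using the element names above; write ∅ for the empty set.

{blue}

cl via duality: int({green, red}) = {green, red}, so X∖{green, red} = {blue}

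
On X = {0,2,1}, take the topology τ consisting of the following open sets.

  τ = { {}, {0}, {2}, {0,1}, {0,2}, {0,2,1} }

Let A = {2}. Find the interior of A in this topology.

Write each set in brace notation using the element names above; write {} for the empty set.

opens ⊆ A: {}, {2}; union → int = {2}

{2}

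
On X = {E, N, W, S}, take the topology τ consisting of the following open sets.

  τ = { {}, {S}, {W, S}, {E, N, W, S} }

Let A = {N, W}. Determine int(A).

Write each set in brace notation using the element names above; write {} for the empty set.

opens ⊆ A: {}; union → int = {}

{}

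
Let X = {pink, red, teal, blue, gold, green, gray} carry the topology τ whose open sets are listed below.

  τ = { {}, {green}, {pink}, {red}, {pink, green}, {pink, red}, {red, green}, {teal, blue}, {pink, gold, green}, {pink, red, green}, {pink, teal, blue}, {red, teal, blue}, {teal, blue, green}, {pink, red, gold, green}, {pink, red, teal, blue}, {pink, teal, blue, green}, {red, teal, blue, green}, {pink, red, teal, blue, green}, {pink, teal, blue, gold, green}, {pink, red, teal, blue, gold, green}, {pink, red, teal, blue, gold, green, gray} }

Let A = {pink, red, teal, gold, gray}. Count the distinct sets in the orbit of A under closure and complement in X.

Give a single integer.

10

closure: X∖int(X∖A) = X∖{green} = {pink, red, teal, blue, gold, gray}
Let k=closure and c=complement:
  1. A     = {pink, red, teal, gold, gray}
  2. kA    = {pink, red, teal, blue, gold, gray}
  3. cA    = {blue, green}
  4. ckA   = {green}
  5. kcA   = {teal, blue, gold, green, gray}
  6. kckA  = {gold, green, gray}
  7. ckcA  = {pink, red}
  8. ckckA = {pink, red, teal, blue}
  9. kckcA = {pink, red, gold, gray}
  10. ckckcA = {teal, blue, green}
— saturated at 10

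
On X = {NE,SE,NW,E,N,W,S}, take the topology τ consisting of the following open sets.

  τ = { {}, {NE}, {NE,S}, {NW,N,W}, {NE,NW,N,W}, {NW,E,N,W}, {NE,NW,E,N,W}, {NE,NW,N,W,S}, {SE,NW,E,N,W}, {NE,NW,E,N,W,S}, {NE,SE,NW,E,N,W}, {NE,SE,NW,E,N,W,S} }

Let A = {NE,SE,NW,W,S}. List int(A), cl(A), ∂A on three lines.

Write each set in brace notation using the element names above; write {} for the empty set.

U open, U⊆A: {}, {NE}, {NE,S}. int(A) = ⋃ = {NE,S}
X∖A={E,N}, int(X∖A)={}, hence cl(A)={NE,SE,NW,E,N,W,S}
∂A: remove int from cl → {SE,NW,E,N,W}

int(A) = {NE,S}
cl(A)  = {NE,SE,NW,E,N,W,S}
∂A     = {SE,NW,E,N,W}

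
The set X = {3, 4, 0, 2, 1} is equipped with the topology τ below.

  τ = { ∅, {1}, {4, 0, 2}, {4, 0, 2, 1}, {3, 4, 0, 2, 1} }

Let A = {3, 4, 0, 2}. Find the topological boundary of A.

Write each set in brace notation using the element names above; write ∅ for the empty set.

opens ⊆ A: ∅, {4, 0, 2}; union → int = {4, 0, 2}
complement {1}; its interior {1}; cl(A) = X∖{1} = {3, 4, 0, 2}
boundary = {3, 4, 0, 2} ∖ {4, 0, 2} = {3}

{3}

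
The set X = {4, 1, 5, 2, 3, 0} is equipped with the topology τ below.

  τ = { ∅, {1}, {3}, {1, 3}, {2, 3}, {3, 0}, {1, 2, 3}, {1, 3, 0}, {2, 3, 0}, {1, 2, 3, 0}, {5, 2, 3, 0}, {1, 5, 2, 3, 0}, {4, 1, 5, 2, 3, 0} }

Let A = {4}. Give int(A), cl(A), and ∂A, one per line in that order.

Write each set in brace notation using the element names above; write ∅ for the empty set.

int(A) = ∅
cl(A)  = {4}
∂A     = {4}

opens ⊆ A: ∅; union → int = ∅
complement {1, 5, 2, 3, 0}; its interior {1, 5, 2, 3, 0}; cl(A) = X∖{1, 5, 2, 3, 0} = {4}
boundary = {4} ∖ ∅ = {4}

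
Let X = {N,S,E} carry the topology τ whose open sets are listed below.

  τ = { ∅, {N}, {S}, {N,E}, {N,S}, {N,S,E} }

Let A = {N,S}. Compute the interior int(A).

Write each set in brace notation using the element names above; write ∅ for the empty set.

{N,S}

interior: largest open inside A is {N,S} (from ∅, {S}, {N}, {N,S})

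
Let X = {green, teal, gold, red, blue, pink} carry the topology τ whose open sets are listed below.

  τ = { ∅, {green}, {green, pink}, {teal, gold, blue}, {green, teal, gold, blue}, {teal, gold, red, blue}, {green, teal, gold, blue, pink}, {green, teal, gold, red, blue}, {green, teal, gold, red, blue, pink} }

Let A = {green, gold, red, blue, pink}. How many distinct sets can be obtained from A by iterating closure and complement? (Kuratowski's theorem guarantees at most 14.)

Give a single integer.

6

X∖A={teal}, int(X∖A)=∅, hence cl(A)={green, teal, gold, red, blue, pink}
Orbit (k=closure, c=complement):
  1. A     = {green, gold, red, blue, pink}
  2. kA    = {green, teal, gold, red, blue, pink}
  3. cA    = {teal}
  4. ckA   = ∅
  5. kcA   = {teal, gold, red, blue}
  6. ckcA  = {green, pink}
(closed under both — stop)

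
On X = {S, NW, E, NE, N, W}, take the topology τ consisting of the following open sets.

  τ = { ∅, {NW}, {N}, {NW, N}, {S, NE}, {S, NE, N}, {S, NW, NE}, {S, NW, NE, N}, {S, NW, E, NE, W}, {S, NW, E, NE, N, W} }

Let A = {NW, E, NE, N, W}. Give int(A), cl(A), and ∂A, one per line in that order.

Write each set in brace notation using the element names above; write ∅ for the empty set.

int(A) = {NW, N}
cl(A)  = {S, NW, E, NE, N, W}
∂A     = {S, E, NE, W}

interior: largest open inside A is {NW, N} (from ∅, {N}, {NW}, {NW, N})
cl via duality: int({S}) = ∅, so X∖∅ = {S, NW, E, NE, N, W}
cl∖int = {S, E, NE, W}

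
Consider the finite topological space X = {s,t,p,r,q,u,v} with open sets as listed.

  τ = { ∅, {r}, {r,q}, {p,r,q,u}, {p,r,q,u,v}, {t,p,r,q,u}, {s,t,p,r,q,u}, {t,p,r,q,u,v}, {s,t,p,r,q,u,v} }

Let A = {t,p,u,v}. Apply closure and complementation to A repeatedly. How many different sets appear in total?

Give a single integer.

complement {s,r,q}; its interior {r,q}; cl(A) = X∖{r,q} = {s,t,p,u,v}
With k = closure, c = complement:
  1. A     = {t,p,u,v}
  2. kA    = {s,t,p,u,v}
  3. cA    = {s,r,q}
  4. ckA   = {r,q}
  5. kcA   = {s,t,p,r,q,u,v}
  6. ckcA  = ∅
k, c of each give nothing new

6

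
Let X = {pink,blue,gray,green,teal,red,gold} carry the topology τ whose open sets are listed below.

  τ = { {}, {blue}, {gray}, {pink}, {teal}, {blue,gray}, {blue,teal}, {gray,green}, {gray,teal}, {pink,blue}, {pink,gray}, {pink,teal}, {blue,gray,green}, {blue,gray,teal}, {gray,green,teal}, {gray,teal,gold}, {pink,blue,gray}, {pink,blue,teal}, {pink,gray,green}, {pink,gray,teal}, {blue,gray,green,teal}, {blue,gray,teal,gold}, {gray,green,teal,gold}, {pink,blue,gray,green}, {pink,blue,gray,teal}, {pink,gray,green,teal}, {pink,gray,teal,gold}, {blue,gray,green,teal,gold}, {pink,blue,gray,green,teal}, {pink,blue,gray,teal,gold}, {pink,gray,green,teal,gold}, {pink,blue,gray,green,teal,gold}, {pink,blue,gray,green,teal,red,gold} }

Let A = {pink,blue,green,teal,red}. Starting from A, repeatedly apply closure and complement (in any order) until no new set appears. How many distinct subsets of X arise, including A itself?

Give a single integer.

8

cl via duality: int({gray,gold}) = {gray}, so X∖{gray} = {pink,blue,green,teal,red,gold}
Write k for closure, c for complement:
  1. A     = {pink,blue,green,teal,red}
  2. kA    = {pink,blue,green,teal,red,gold}
  3. cA    = {gray,gold}
  4. ckA   = {gray}
  5. kcA   = {gray,green,red,gold}
  6. ckcA  = {pink,blue,teal}
  7. kckcA = {pink,blue,teal,red,gold}
  8. ckckcA = {gray,green}
applying k or c yields no new set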